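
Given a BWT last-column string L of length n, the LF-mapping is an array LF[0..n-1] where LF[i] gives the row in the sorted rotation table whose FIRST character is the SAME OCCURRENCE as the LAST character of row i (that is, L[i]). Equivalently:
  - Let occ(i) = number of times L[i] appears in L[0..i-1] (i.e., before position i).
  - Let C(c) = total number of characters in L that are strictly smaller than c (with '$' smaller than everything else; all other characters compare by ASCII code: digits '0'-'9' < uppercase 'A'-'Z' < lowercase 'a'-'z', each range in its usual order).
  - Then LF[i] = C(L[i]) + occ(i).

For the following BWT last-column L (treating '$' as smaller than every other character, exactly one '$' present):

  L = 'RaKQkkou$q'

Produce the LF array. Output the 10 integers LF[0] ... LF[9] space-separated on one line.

Answer: 3 4 1 2 5 6 7 9 0 8

Derivation:
Char counts: '$':1, 'K':1, 'Q':1, 'R':1, 'a':1, 'k':2, 'o':1, 'q':1, 'u':1
C (first-col start): C('$')=0, C('K')=1, C('Q')=2, C('R')=3, C('a')=4, C('k')=5, C('o')=7, C('q')=8, C('u')=9
L[0]='R': occ=0, LF[0]=C('R')+0=3+0=3
L[1]='a': occ=0, LF[1]=C('a')+0=4+0=4
L[2]='K': occ=0, LF[2]=C('K')+0=1+0=1
L[3]='Q': occ=0, LF[3]=C('Q')+0=2+0=2
L[4]='k': occ=0, LF[4]=C('k')+0=5+0=5
L[5]='k': occ=1, LF[5]=C('k')+1=5+1=6
L[6]='o': occ=0, LF[6]=C('o')+0=7+0=7
L[7]='u': occ=0, LF[7]=C('u')+0=9+0=9
L[8]='$': occ=0, LF[8]=C('$')+0=0+0=0
L[9]='q': occ=0, LF[9]=C('q')+0=8+0=8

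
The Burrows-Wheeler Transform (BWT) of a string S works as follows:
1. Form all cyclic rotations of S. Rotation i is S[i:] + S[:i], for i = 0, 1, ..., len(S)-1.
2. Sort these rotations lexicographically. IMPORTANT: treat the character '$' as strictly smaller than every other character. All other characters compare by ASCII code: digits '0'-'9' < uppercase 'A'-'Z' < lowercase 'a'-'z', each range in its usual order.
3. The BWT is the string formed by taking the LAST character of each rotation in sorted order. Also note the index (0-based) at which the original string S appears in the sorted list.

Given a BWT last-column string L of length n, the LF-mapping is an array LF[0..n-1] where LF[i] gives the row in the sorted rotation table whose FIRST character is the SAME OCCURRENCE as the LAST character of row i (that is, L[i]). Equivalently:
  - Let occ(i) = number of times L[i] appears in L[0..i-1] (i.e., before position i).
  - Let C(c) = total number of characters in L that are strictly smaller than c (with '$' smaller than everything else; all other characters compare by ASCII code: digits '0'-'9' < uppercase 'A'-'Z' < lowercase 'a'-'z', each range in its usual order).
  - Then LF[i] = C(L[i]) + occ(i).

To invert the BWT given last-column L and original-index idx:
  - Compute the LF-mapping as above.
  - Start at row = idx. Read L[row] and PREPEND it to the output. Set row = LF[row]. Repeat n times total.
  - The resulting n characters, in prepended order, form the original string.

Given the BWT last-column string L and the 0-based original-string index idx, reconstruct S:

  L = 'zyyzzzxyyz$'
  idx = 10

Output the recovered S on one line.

Answer: zzyzyzyyxz$

Derivation:
LF mapping: 6 2 3 7 8 9 1 4 5 10 0
Walk LF starting at row 10, prepending L[row]:
  step 1: row=10, L[10]='$', prepend. Next row=LF[10]=0
  step 2: row=0, L[0]='z', prepend. Next row=LF[0]=6
  step 3: row=6, L[6]='x', prepend. Next row=LF[6]=1
  step 4: row=1, L[1]='y', prepend. Next row=LF[1]=2
  step 5: row=2, L[2]='y', prepend. Next row=LF[2]=3
  step 6: row=3, L[3]='z', prepend. Next row=LF[3]=7
  step 7: row=7, L[7]='y', prepend. Next row=LF[7]=4
  step 8: row=4, L[4]='z', prepend. Next row=LF[4]=8
  step 9: row=8, L[8]='y', prepend. Next row=LF[8]=5
  step 10: row=5, L[5]='z', prepend. Next row=LF[5]=9
  step 11: row=9, L[9]='z', prepend. Next row=LF[9]=10
Reversed output: zzyzyzyyxz$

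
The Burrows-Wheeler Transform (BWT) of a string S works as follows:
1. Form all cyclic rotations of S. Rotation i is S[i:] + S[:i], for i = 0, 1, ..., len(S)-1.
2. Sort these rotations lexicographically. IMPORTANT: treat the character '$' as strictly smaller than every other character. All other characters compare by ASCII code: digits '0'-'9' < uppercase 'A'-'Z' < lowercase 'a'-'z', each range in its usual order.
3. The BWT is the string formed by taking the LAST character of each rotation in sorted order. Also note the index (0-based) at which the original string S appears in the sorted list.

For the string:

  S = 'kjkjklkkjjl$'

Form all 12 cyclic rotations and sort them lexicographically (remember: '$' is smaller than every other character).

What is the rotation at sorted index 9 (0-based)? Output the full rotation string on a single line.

All 12 rotations (rotation i = S[i:]+S[:i]):
  rot[0] = kjkjklkkjjl$
  rot[1] = jkjklkkjjl$k
  rot[2] = kjklkkjjl$kj
  rot[3] = jklkkjjl$kjk
  rot[4] = klkkjjl$kjkj
  rot[5] = lkkjjl$kjkjk
  rot[6] = kkjjl$kjkjkl
  rot[7] = kjjl$kjkjklk
  rot[8] = jjl$kjkjklkk
  rot[9] = jl$kjkjklkkj
  rot[10] = l$kjkjklkkjj
  rot[11] = $kjkjklkkjjl
Sorted (with $ < everything):
  sorted[0] = $kjkjklkkjjl
  sorted[1] = jjl$kjkjklkk
  sorted[2] = jkjklkkjjl$k
  sorted[3] = jklkkjjl$kjk
  sorted[4] = jl$kjkjklkkj
  sorted[5] = kjjl$kjkjklk
  sorted[6] = kjkjklkkjjl$
  sorted[7] = kjklkkjjl$kj
  sorted[8] = kkjjl$kjkjkl
  sorted[9] = klkkjjl$kjkj
  sorted[10] = l$kjkjklkkjj
  sorted[11] = lkkjjl$kjkjk
sorted[9] = klkkjjl$kjkj

Answer: klkkjjl$kjkj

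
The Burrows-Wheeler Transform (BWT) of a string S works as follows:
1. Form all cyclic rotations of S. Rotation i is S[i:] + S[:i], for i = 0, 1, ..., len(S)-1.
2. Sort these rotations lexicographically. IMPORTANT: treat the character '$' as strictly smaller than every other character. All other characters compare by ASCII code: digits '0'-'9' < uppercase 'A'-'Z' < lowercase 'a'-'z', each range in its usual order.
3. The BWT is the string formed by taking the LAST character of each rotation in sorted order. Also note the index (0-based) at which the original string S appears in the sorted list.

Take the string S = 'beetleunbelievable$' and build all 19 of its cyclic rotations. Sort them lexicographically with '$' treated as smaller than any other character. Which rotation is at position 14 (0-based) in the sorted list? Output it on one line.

All 19 rotations (rotation i = S[i:]+S[:i]):
  rot[0] = beetleunbelievable$
  rot[1] = eetleunbelievable$b
  rot[2] = etleunbelievable$be
  rot[3] = tleunbelievable$bee
  rot[4] = leunbelievable$beet
  rot[5] = eunbelievable$beetl
  rot[6] = unbelievable$beetle
  rot[7] = nbelievable$beetleu
  rot[8] = believable$beetleun
  rot[9] = elievable$beetleunb
  rot[10] = lievable$beetleunbe
  rot[11] = ievable$beetleunbel
  rot[12] = evable$beetleunbeli
  rot[13] = vable$beetleunbelie
  rot[14] = able$beetleunbeliev
  rot[15] = ble$beetleunbelieva
  rot[16] = le$beetleunbelievab
  rot[17] = e$beetleunbelievabl
  rot[18] = $beetleunbelievable
Sorted (with $ < everything):
  sorted[0] = $beetleunbelievable
  sorted[1] = able$beetleunbeliev
  sorted[2] = beetleunbelievable$
  sorted[3] = believable$beetleun
  sorted[4] = ble$beetleunbelieva
  sorted[5] = e$beetleunbelievabl
  sorted[6] = eetleunbelievable$b
  sorted[7] = elievable$beetleunb
  sorted[8] = etleunbelievable$be
  sorted[9] = eunbelievable$beetl
  sorted[10] = evable$beetleunbeli
  sorted[11] = ievable$beetleunbel
  sorted[12] = le$beetleunbelievab
  sorted[13] = leunbelievable$beet
  sorted[14] = lievable$beetleunbe
  sorted[15] = nbelievable$beetleu
  sorted[16] = tleunbelievable$bee
  sorted[17] = unbelievable$beetle
  sorted[18] = vable$beetleunbelie
sorted[14] = lievable$beetleunbe

Answer: lievable$beetleunbe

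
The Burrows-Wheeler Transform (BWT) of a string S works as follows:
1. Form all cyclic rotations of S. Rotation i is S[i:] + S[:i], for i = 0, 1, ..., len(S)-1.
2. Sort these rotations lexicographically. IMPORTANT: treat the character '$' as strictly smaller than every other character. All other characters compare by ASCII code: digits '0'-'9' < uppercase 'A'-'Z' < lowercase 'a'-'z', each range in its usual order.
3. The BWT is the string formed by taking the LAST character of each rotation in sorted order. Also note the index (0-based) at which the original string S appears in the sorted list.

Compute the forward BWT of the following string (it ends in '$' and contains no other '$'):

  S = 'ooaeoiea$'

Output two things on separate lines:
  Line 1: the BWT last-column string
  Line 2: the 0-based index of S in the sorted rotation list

Answer: aeoiaooe$
8

Derivation:
All 9 rotations (rotation i = S[i:]+S[:i]):
  rot[0] = ooaeoiea$
  rot[1] = oaeoiea$o
  rot[2] = aeoiea$oo
  rot[3] = eoiea$ooa
  rot[4] = oiea$ooae
  rot[5] = iea$ooaeo
  rot[6] = ea$ooaeoi
  rot[7] = a$ooaeoie
  rot[8] = $ooaeoiea
Sorted (with $ < everything):
  sorted[0] = $ooaeoiea  (last char: 'a')
  sorted[1] = a$ooaeoie  (last char: 'e')
  sorted[2] = aeoiea$oo  (last char: 'o')
  sorted[3] = ea$ooaeoi  (last char: 'i')
  sorted[4] = eoiea$ooa  (last char: 'a')
  sorted[5] = iea$ooaeo  (last char: 'o')
  sorted[6] = oaeoiea$o  (last char: 'o')
  sorted[7] = oiea$ooae  (last char: 'e')
  sorted[8] = ooaeoiea$  (last char: '$')
Last column: aeoiaooe$
Original string S is at sorted index 8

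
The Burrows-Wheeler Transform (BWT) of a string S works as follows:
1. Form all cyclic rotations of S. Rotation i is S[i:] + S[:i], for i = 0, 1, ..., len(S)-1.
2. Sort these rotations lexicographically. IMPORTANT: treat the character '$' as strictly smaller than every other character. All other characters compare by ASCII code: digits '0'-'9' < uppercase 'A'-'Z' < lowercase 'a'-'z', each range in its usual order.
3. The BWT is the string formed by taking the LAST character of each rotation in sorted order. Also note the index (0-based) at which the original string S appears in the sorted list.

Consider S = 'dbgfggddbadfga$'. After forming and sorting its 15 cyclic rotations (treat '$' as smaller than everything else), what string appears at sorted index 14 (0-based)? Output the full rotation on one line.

Answer: ggddbadfga$dbgf

Derivation:
All 15 rotations (rotation i = S[i:]+S[:i]):
  rot[0] = dbgfggddbadfga$
  rot[1] = bgfggddbadfga$d
  rot[2] = gfggddbadfga$db
  rot[3] = fggddbadfga$dbg
  rot[4] = ggddbadfga$dbgf
  rot[5] = gddbadfga$dbgfg
  rot[6] = ddbadfga$dbgfgg
  rot[7] = dbadfga$dbgfggd
  rot[8] = badfga$dbgfggdd
  rot[9] = adfga$dbgfggddb
  rot[10] = dfga$dbgfggddba
  rot[11] = fga$dbgfggddbad
  rot[12] = ga$dbgfggddbadf
  rot[13] = a$dbgfggddbadfg
  rot[14] = $dbgfggddbadfga
Sorted (with $ < everything):
  sorted[0] = $dbgfggddbadfga
  sorted[1] = a$dbgfggddbadfg
  sorted[2] = adfga$dbgfggddb
  sorted[3] = badfga$dbgfggdd
  sorted[4] = bgfggddbadfga$d
  sorted[5] = dbadfga$dbgfggd
  sorted[6] = dbgfggddbadfga$
  sorted[7] = ddbadfga$dbgfgg
  sorted[8] = dfga$dbgfggddba
  sorted[9] = fga$dbgfggddbad
  sorted[10] = fggddbadfga$dbg
  sorted[11] = ga$dbgfggddbadf
  sorted[12] = gddbadfga$dbgfg
  sorted[13] = gfggddbadfga$db
  sorted[14] = ggddbadfga$dbgf
sorted[14] = ggddbadfga$dbgf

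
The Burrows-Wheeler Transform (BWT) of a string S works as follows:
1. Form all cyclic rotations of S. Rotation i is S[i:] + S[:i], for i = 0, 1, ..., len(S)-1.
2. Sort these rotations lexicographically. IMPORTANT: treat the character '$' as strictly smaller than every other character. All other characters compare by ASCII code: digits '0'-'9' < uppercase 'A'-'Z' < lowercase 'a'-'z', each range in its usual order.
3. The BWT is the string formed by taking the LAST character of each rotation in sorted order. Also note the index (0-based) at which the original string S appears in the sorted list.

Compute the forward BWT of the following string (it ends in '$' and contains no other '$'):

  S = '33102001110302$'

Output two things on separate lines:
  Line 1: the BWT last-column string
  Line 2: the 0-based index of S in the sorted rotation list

Answer: 22031131100003$
14

Derivation:
All 15 rotations (rotation i = S[i:]+S[:i]):
  rot[0] = 33102001110302$
  rot[1] = 3102001110302$3
  rot[2] = 102001110302$33
  rot[3] = 02001110302$331
  rot[4] = 2001110302$3310
  rot[5] = 001110302$33102
  rot[6] = 01110302$331020
  rot[7] = 1110302$3310200
  rot[8] = 110302$33102001
  rot[9] = 10302$331020011
  rot[10] = 0302$3310200111
  rot[11] = 302$33102001110
  rot[12] = 02$331020011103
  rot[13] = 2$3310200111030
  rot[14] = $33102001110302
Sorted (with $ < everything):
  sorted[0] = $33102001110302  (last char: '2')
  sorted[1] = 001110302$33102  (last char: '2')
  sorted[2] = 01110302$331020  (last char: '0')
  sorted[3] = 02$331020011103  (last char: '3')
  sorted[4] = 02001110302$331  (last char: '1')
  sorted[5] = 0302$3310200111  (last char: '1')
  sorted[6] = 102001110302$33  (last char: '3')
  sorted[7] = 10302$331020011  (last char: '1')
  sorted[8] = 110302$33102001  (last char: '1')
  sorted[9] = 1110302$3310200  (last char: '0')
  sorted[10] = 2$3310200111030  (last char: '0')
  sorted[11] = 2001110302$3310  (last char: '0')
  sorted[12] = 302$33102001110  (last char: '0')
  sorted[13] = 3102001110302$3  (last char: '3')
  sorted[14] = 33102001110302$  (last char: '$')
Last column: 22031131100003$
Original string S is at sorted index 14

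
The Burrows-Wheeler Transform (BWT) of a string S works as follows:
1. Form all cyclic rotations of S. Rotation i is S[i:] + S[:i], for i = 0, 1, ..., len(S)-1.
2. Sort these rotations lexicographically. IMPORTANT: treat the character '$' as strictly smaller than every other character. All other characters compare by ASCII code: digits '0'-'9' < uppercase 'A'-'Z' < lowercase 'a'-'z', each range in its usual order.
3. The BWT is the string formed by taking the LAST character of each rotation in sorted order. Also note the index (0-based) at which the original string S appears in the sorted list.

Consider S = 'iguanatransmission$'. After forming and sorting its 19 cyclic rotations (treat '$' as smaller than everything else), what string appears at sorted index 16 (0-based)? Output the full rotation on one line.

Answer: ssion$iguanatransmi

Derivation:
All 19 rotations (rotation i = S[i:]+S[:i]):
  rot[0] = iguanatransmission$
  rot[1] = guanatransmission$i
  rot[2] = uanatransmission$ig
  rot[3] = anatransmission$igu
  rot[4] = natransmission$igua
  rot[5] = atransmission$iguan
  rot[6] = transmission$iguana
  rot[7] = ransmission$iguanat
  rot[8] = ansmission$iguanatr
  rot[9] = nsmission$iguanatra
  rot[10] = smission$iguanatran
  rot[11] = mission$iguanatrans
  rot[12] = ission$iguanatransm
  rot[13] = ssion$iguanatransmi
  rot[14] = sion$iguanatransmis
  rot[15] = ion$iguanatransmiss
  rot[16] = on$iguanatransmissi
  rot[17] = n$iguanatransmissio
  rot[18] = $iguanatransmission
Sorted (with $ < everything):
  sorted[0] = $iguanatransmission
  sorted[1] = anatransmission$igu
  sorted[2] = ansmission$iguanatr
  sorted[3] = atransmission$iguan
  sorted[4] = guanatransmission$i
  sorted[5] = iguanatransmission$
  sorted[6] = ion$iguanatransmiss
  sorted[7] = ission$iguanatransm
  sorted[8] = mission$iguanatrans
  sorted[9] = n$iguanatransmissio
  sorted[10] = natransmission$igua
  sorted[11] = nsmission$iguanatra
  sorted[12] = on$iguanatransmissi
  sorted[13] = ransmission$iguanat
  sorted[14] = sion$iguanatransmis
  sorted[15] = smission$iguanatran
  sorted[16] = ssion$iguanatransmi
  sorted[17] = transmission$iguana
  sorted[18] = uanatransmission$ig
sorted[16] = ssion$iguanatransmi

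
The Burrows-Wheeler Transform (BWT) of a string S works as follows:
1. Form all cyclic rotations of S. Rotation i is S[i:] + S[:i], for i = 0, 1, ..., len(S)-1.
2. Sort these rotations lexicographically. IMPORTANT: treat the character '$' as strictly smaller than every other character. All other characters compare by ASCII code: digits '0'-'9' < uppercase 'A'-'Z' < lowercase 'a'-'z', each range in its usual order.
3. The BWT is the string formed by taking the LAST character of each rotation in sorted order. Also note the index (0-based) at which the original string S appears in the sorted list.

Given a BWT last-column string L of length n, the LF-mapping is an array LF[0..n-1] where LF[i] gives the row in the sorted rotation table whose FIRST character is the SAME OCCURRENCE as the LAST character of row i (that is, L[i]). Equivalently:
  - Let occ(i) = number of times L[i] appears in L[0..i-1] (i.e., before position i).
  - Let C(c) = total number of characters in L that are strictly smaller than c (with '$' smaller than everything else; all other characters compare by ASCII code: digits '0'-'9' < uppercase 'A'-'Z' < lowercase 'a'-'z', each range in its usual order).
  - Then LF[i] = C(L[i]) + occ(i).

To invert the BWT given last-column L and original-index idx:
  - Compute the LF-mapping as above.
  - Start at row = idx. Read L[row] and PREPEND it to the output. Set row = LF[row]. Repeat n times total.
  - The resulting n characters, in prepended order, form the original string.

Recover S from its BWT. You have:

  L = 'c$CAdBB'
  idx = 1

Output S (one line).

Answer: ABdCBc$

Derivation:
LF mapping: 5 0 4 1 6 2 3
Walk LF starting at row 1, prepending L[row]:
  step 1: row=1, L[1]='$', prepend. Next row=LF[1]=0
  step 2: row=0, L[0]='c', prepend. Next row=LF[0]=5
  step 3: row=5, L[5]='B', prepend. Next row=LF[5]=2
  step 4: row=2, L[2]='C', prepend. Next row=LF[2]=4
  step 5: row=4, L[4]='d', prepend. Next row=LF[4]=6
  step 6: row=6, L[6]='B', prepend. Next row=LF[6]=3
  step 7: row=3, L[3]='A', prepend. Next row=LF[3]=1
Reversed output: ABdCBc$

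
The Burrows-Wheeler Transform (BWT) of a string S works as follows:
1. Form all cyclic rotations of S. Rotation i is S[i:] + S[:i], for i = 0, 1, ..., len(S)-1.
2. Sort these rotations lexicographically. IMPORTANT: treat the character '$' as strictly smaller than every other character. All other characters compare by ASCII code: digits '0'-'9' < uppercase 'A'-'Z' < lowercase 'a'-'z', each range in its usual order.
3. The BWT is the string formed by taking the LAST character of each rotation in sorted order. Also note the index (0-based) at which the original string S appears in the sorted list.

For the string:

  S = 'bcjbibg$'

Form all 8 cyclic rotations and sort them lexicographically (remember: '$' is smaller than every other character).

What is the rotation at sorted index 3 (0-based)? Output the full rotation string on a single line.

Answer: bibg$bcj

Derivation:
All 8 rotations (rotation i = S[i:]+S[:i]):
  rot[0] = bcjbibg$
  rot[1] = cjbibg$b
  rot[2] = jbibg$bc
  rot[3] = bibg$bcj
  rot[4] = ibg$bcjb
  rot[5] = bg$bcjbi
  rot[6] = g$bcjbib
  rot[7] = $bcjbibg
Sorted (with $ < everything):
  sorted[0] = $bcjbibg
  sorted[1] = bcjbibg$
  sorted[2] = bg$bcjbi
  sorted[3] = bibg$bcj
  sorted[4] = cjbibg$b
  sorted[5] = g$bcjbib
  sorted[6] = ibg$bcjb
  sorted[7] = jbibg$bc
sorted[3] = bibg$bcj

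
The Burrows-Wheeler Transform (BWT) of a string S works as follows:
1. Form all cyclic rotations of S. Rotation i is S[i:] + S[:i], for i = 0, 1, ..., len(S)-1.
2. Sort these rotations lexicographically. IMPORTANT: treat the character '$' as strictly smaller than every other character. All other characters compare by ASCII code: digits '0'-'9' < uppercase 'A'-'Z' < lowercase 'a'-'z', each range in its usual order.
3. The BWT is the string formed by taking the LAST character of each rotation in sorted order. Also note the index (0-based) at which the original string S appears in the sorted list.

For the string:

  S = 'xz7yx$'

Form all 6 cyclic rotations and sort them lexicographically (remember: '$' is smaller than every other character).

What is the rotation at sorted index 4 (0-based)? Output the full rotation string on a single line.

Answer: yx$xz7

Derivation:
All 6 rotations (rotation i = S[i:]+S[:i]):
  rot[0] = xz7yx$
  rot[1] = z7yx$x
  rot[2] = 7yx$xz
  rot[3] = yx$xz7
  rot[4] = x$xz7y
  rot[5] = $xz7yx
Sorted (with $ < everything):
  sorted[0] = $xz7yx
  sorted[1] = 7yx$xz
  sorted[2] = x$xz7y
  sorted[3] = xz7yx$
  sorted[4] = yx$xz7
  sorted[5] = z7yx$x
sorted[4] = yx$xz7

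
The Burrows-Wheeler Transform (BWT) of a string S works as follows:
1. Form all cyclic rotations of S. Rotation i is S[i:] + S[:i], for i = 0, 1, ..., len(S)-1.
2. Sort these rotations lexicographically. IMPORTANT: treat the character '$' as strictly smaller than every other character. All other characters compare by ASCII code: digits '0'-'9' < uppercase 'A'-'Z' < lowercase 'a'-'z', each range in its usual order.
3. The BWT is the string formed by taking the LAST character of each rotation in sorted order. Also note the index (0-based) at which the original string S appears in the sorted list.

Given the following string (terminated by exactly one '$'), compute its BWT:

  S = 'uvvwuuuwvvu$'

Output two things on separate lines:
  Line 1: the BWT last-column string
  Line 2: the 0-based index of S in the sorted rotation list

All 12 rotations (rotation i = S[i:]+S[:i]):
  rot[0] = uvvwuuuwvvu$
  rot[1] = vvwuuuwvvu$u
  rot[2] = vwuuuwvvu$uv
  rot[3] = wuuuwvvu$uvv
  rot[4] = uuuwvvu$uvvw
  rot[5] = uuwvvu$uvvwu
  rot[6] = uwvvu$uvvwuu
  rot[7] = wvvu$uvvwuuu
  rot[8] = vvu$uvvwuuuw
  rot[9] = vu$uvvwuuuwv
  rot[10] = u$uvvwuuuwvv
  rot[11] = $uvvwuuuwvvu
Sorted (with $ < everything):
  sorted[0] = $uvvwuuuwvvu  (last char: 'u')
  sorted[1] = u$uvvwuuuwvv  (last char: 'v')
  sorted[2] = uuuwvvu$uvvw  (last char: 'w')
  sorted[3] = uuwvvu$uvvwu  (last char: 'u')
  sorted[4] = uvvwuuuwvvu$  (last char: '$')
  sorted[5] = uwvvu$uvvwuu  (last char: 'u')
  sorted[6] = vu$uvvwuuuwv  (last char: 'v')
  sorted[7] = vvu$uvvwuuuw  (last char: 'w')
  sorted[8] = vvwuuuwvvu$u  (last char: 'u')
  sorted[9] = vwuuuwvvu$uv  (last char: 'v')
  sorted[10] = wuuuwvvu$uvv  (last char: 'v')
  sorted[11] = wvvu$uvvwuuu  (last char: 'u')
Last column: uvwu$uvwuvvu
Original string S is at sorted index 4

Answer: uvwu$uvwuvvu
4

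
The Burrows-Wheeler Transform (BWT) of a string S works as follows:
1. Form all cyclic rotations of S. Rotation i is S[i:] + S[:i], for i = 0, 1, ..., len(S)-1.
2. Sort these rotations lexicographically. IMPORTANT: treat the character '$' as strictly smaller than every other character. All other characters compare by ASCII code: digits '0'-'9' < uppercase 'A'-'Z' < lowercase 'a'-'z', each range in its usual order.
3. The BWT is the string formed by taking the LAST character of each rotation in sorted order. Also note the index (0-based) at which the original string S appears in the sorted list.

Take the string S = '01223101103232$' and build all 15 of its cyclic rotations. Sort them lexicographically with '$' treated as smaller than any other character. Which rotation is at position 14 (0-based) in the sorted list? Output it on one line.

Answer: 3232$0122310110

Derivation:
All 15 rotations (rotation i = S[i:]+S[:i]):
  rot[0] = 01223101103232$
  rot[1] = 1223101103232$0
  rot[2] = 223101103232$01
  rot[3] = 23101103232$012
  rot[4] = 3101103232$0122
  rot[5] = 101103232$01223
  rot[6] = 01103232$012231
  rot[7] = 1103232$0122310
  rot[8] = 103232$01223101
  rot[9] = 03232$012231011
  rot[10] = 3232$0122310110
  rot[11] = 232$01223101103
  rot[12] = 32$012231011032
  rot[13] = 2$0122310110323
  rot[14] = $01223101103232
Sorted (with $ < everything):
  sorted[0] = $01223101103232
  sorted[1] = 01103232$012231
  sorted[2] = 01223101103232$
  sorted[3] = 03232$012231011
  sorted[4] = 101103232$01223
  sorted[5] = 103232$01223101
  sorted[6] = 1103232$0122310
  sorted[7] = 1223101103232$0
  sorted[8] = 2$0122310110323
  sorted[9] = 223101103232$01
  sorted[10] = 23101103232$012
  sorted[11] = 232$01223101103
  sorted[12] = 3101103232$0122
  sorted[13] = 32$012231011032
  sorted[14] = 3232$0122310110
sorted[14] = 3232$0122310110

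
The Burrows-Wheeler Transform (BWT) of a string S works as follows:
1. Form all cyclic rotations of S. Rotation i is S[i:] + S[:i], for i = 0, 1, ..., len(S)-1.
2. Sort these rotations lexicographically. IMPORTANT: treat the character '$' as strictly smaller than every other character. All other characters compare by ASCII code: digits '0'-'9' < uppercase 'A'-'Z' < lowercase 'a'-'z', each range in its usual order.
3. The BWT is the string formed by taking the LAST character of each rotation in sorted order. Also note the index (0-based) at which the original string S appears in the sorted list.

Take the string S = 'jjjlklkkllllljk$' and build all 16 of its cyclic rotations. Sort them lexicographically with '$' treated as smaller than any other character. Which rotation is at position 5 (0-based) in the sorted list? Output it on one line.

All 16 rotations (rotation i = S[i:]+S[:i]):
  rot[0] = jjjlklkkllllljk$
  rot[1] = jjlklkkllllljk$j
  rot[2] = jlklkkllllljk$jj
  rot[3] = lklkkllllljk$jjj
  rot[4] = klkkllllljk$jjjl
  rot[5] = lkkllllljk$jjjlk
  rot[6] = kkllllljk$jjjlkl
  rot[7] = kllllljk$jjjlklk
  rot[8] = llllljk$jjjlklkk
  rot[9] = lllljk$jjjlklkkl
  rot[10] = llljk$jjjlklkkll
  rot[11] = lljk$jjjlklkklll
  rot[12] = ljk$jjjlklkkllll
  rot[13] = jk$jjjlklkklllll
  rot[14] = k$jjjlklkklllllj
  rot[15] = $jjjlklkkllllljk
Sorted (with $ < everything):
  sorted[0] = $jjjlklkkllllljk
  sorted[1] = jjjlklkkllllljk$
  sorted[2] = jjlklkkllllljk$j
  sorted[3] = jk$jjjlklkklllll
  sorted[4] = jlklkkllllljk$jj
  sorted[5] = k$jjjlklkklllllj
  sorted[6] = kkllllljk$jjjlkl
  sorted[7] = klkkllllljk$jjjl
  sorted[8] = kllllljk$jjjlklk
  sorted[9] = ljk$jjjlklkkllll
  sorted[10] = lkkllllljk$jjjlk
  sorted[11] = lklkkllllljk$jjj
  sorted[12] = lljk$jjjlklkklll
  sorted[13] = llljk$jjjlklkkll
  sorted[14] = lllljk$jjjlklkkl
  sorted[15] = llllljk$jjjlklkk
sorted[5] = k$jjjlklkklllllj

Answer: k$jjjlklkklllllj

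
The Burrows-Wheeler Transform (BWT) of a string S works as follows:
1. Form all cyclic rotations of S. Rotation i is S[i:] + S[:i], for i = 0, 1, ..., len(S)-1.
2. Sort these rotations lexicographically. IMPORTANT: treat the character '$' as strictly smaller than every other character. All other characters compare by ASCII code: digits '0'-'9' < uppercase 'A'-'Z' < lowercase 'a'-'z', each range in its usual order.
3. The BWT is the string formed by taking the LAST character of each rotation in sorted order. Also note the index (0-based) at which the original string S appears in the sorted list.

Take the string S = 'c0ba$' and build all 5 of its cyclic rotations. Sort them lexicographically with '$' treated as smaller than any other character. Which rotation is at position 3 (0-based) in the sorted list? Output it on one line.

Answer: ba$c0

Derivation:
All 5 rotations (rotation i = S[i:]+S[:i]):
  rot[0] = c0ba$
  rot[1] = 0ba$c
  rot[2] = ba$c0
  rot[3] = a$c0b
  rot[4] = $c0ba
Sorted (with $ < everything):
  sorted[0] = $c0ba
  sorted[1] = 0ba$c
  sorted[2] = a$c0b
  sorted[3] = ba$c0
  sorted[4] = c0ba$
sorted[3] = ba$c0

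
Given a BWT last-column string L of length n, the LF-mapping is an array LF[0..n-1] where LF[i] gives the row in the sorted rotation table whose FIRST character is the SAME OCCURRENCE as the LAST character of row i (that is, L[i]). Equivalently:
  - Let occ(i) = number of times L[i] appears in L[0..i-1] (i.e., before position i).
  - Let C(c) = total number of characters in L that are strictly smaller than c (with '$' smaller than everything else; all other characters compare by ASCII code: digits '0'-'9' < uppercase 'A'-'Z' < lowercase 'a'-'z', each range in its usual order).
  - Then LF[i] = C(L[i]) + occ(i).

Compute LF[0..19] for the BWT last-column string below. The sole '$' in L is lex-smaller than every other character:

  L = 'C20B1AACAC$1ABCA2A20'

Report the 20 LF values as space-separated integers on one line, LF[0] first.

Answer: 16 5 1 14 3 8 9 17 10 18 0 4 11 15 19 12 6 13 7 2

Derivation:
Char counts: '$':1, '0':2, '1':2, '2':3, 'A':6, 'B':2, 'C':4
C (first-col start): C('$')=0, C('0')=1, C('1')=3, C('2')=5, C('A')=8, C('B')=14, C('C')=16
L[0]='C': occ=0, LF[0]=C('C')+0=16+0=16
L[1]='2': occ=0, LF[1]=C('2')+0=5+0=5
L[2]='0': occ=0, LF[2]=C('0')+0=1+0=1
L[3]='B': occ=0, LF[3]=C('B')+0=14+0=14
L[4]='1': occ=0, LF[4]=C('1')+0=3+0=3
L[5]='A': occ=0, LF[5]=C('A')+0=8+0=8
L[6]='A': occ=1, LF[6]=C('A')+1=8+1=9
L[7]='C': occ=1, LF[7]=C('C')+1=16+1=17
L[8]='A': occ=2, LF[8]=C('A')+2=8+2=10
L[9]='C': occ=2, LF[9]=C('C')+2=16+2=18
L[10]='$': occ=0, LF[10]=C('$')+0=0+0=0
L[11]='1': occ=1, LF[11]=C('1')+1=3+1=4
L[12]='A': occ=3, LF[12]=C('A')+3=8+3=11
L[13]='B': occ=1, LF[13]=C('B')+1=14+1=15
L[14]='C': occ=3, LF[14]=C('C')+3=16+3=19
L[15]='A': occ=4, LF[15]=C('A')+4=8+4=12
L[16]='2': occ=1, LF[16]=C('2')+1=5+1=6
L[17]='A': occ=5, LF[17]=C('A')+5=8+5=13
L[18]='2': occ=2, LF[18]=C('2')+2=5+2=7
L[19]='0': occ=1, LF[19]=C('0')+1=1+1=2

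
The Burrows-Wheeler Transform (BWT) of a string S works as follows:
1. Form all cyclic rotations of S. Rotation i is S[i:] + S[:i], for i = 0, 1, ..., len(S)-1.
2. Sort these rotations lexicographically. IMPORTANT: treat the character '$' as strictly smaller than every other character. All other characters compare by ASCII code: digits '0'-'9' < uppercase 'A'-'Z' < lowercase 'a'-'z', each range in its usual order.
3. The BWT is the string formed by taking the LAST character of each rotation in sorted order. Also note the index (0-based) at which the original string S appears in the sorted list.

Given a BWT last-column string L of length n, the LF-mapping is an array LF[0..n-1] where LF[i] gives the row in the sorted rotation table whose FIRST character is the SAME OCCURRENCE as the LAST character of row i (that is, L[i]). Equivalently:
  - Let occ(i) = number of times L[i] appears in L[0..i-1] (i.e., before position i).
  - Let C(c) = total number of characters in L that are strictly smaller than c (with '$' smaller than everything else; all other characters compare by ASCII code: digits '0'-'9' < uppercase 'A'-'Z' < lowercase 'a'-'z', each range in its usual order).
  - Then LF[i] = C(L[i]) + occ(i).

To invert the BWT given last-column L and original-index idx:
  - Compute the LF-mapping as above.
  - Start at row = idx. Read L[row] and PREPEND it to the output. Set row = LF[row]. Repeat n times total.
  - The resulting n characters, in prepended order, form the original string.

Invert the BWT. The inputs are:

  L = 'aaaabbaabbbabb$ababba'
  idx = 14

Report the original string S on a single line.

LF mapping: 1 2 3 4 11 12 5 6 13 14 15 7 16 17 0 8 18 9 19 20 10
Walk LF starting at row 14, prepending L[row]:
  step 1: row=14, L[14]='$', prepend. Next row=LF[14]=0
  step 2: row=0, L[0]='a', prepend. Next row=LF[0]=1
  step 3: row=1, L[1]='a', prepend. Next row=LF[1]=2
  step 4: row=2, L[2]='a', prepend. Next row=LF[2]=3
  step 5: row=3, L[3]='a', prepend. Next row=LF[3]=4
  step 6: row=4, L[4]='b', prepend. Next row=LF[4]=11
  step 7: row=11, L[11]='a', prepend. Next row=LF[11]=7
  step 8: row=7, L[7]='a', prepend. Next row=LF[7]=6
  step 9: row=6, L[6]='a', prepend. Next row=LF[6]=5
  step 10: row=5, L[5]='b', prepend. Next row=LF[5]=12
  step 11: row=12, L[12]='b', prepend. Next row=LF[12]=16
  step 12: row=16, L[16]='b', prepend. Next row=LF[16]=18
  step 13: row=18, L[18]='b', prepend. Next row=LF[18]=19
  step 14: row=19, L[19]='b', prepend. Next row=LF[19]=20
  step 15: row=20, L[20]='a', prepend. Next row=LF[20]=10
  step 16: row=10, L[10]='b', prepend. Next row=LF[10]=15
  step 17: row=15, L[15]='a', prepend. Next row=LF[15]=8
  step 18: row=8, L[8]='b', prepend. Next row=LF[8]=13
  step 19: row=13, L[13]='b', prepend. Next row=LF[13]=17
  step 20: row=17, L[17]='a', prepend. Next row=LF[17]=9
  step 21: row=9, L[9]='b', prepend. Next row=LF[9]=14
Reversed output: babbababbbbbaaabaaaa$

Answer: babbababbbbbaaabaaaa$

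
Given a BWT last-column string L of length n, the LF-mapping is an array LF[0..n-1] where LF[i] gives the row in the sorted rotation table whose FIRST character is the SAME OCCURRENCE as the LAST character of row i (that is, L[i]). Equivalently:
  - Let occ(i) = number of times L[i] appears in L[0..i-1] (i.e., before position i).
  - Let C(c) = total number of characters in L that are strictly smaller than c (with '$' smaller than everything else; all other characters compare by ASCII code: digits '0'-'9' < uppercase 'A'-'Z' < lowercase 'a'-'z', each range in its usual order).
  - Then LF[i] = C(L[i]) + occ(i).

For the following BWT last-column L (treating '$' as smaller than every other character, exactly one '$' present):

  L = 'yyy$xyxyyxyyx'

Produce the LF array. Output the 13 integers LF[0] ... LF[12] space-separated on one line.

Answer: 5 6 7 0 1 8 2 9 10 3 11 12 4

Derivation:
Char counts: '$':1, 'x':4, 'y':8
C (first-col start): C('$')=0, C('x')=1, C('y')=5
L[0]='y': occ=0, LF[0]=C('y')+0=5+0=5
L[1]='y': occ=1, LF[1]=C('y')+1=5+1=6
L[2]='y': occ=2, LF[2]=C('y')+2=5+2=7
L[3]='$': occ=0, LF[3]=C('$')+0=0+0=0
L[4]='x': occ=0, LF[4]=C('x')+0=1+0=1
L[5]='y': occ=3, LF[5]=C('y')+3=5+3=8
L[6]='x': occ=1, LF[6]=C('x')+1=1+1=2
L[7]='y': occ=4, LF[7]=C('y')+4=5+4=9
L[8]='y': occ=5, LF[8]=C('y')+5=5+5=10
L[9]='x': occ=2, LF[9]=C('x')+2=1+2=3
L[10]='y': occ=6, LF[10]=C('y')+6=5+6=11
L[11]='y': occ=7, LF[11]=C('y')+7=5+7=12
L[12]='x': occ=3, LF[12]=C('x')+3=1+3=4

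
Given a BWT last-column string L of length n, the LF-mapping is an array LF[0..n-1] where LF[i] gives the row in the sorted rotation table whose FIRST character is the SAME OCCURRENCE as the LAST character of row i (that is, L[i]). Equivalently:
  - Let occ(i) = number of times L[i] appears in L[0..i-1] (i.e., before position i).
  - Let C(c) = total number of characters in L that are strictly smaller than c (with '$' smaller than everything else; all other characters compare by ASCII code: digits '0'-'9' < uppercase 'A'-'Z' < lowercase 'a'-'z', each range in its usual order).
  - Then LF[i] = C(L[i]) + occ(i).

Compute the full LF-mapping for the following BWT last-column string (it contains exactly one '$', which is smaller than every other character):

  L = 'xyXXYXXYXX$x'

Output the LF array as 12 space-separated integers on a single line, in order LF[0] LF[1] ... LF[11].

Char counts: '$':1, 'X':6, 'Y':2, 'x':2, 'y':1
C (first-col start): C('$')=0, C('X')=1, C('Y')=7, C('x')=9, C('y')=11
L[0]='x': occ=0, LF[0]=C('x')+0=9+0=9
L[1]='y': occ=0, LF[1]=C('y')+0=11+0=11
L[2]='X': occ=0, LF[2]=C('X')+0=1+0=1
L[3]='X': occ=1, LF[3]=C('X')+1=1+1=2
L[4]='Y': occ=0, LF[4]=C('Y')+0=7+0=7
L[5]='X': occ=2, LF[5]=C('X')+2=1+2=3
L[6]='X': occ=3, LF[6]=C('X')+3=1+3=4
L[7]='Y': occ=1, LF[7]=C('Y')+1=7+1=8
L[8]='X': occ=4, LF[8]=C('X')+4=1+4=5
L[9]='X': occ=5, LF[9]=C('X')+5=1+5=6
L[10]='$': occ=0, LF[10]=C('$')+0=0+0=0
L[11]='x': occ=1, LF[11]=C('x')+1=9+1=10

Answer: 9 11 1 2 7 3 4 8 5 6 0 10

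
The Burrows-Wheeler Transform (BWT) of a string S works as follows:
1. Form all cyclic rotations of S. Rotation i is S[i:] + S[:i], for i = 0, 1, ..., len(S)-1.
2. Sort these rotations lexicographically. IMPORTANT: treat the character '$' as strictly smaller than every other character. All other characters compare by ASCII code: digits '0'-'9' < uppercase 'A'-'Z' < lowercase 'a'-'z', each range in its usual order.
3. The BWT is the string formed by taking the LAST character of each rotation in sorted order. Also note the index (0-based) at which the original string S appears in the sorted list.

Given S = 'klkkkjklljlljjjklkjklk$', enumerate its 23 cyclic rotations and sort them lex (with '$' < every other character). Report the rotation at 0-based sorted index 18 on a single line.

All 23 rotations (rotation i = S[i:]+S[:i]):
  rot[0] = klkkkjklljlljjjklkjklk$
  rot[1] = lkkkjklljlljjjklkjklk$k
  rot[2] = kkkjklljlljjjklkjklk$kl
  rot[3] = kkjklljlljjjklkjklk$klk
  rot[4] = kjklljlljjjklkjklk$klkk
  rot[5] = jklljlljjjklkjklk$klkkk
  rot[6] = klljlljjjklkjklk$klkkkj
  rot[7] = lljlljjjklkjklk$klkkkjk
  rot[8] = ljlljjjklkjklk$klkkkjkl
  rot[9] = jlljjjklkjklk$klkkkjkll
  rot[10] = lljjjklkjklk$klkkkjkllj
  rot[11] = ljjjklkjklk$klkkkjklljl
  rot[12] = jjjklkjklk$klkkkjklljll
  rot[13] = jjklkjklk$klkkkjklljllj
  rot[14] = jklkjklk$klkkkjklljlljj
  rot[15] = klkjklk$klkkkjklljlljjj
  rot[16] = lkjklk$klkkkjklljlljjjk
  rot[17] = kjklk$klkkkjklljlljjjkl
  rot[18] = jklk$klkkkjklljlljjjklk
  rot[19] = klk$klkkkjklljlljjjklkj
  rot[20] = lk$klkkkjklljlljjjklkjk
  rot[21] = k$klkkkjklljlljjjklkjkl
  rot[22] = $klkkkjklljlljjjklkjklk
Sorted (with $ < everything):
  sorted[0] = $klkkkjklljlljjjklkjklk
  sorted[1] = jjjklkjklk$klkkkjklljll
  sorted[2] = jjklkjklk$klkkkjklljllj
  sorted[3] = jklk$klkkkjklljlljjjklk
  sorted[4] = jklkjklk$klkkkjklljlljj
  sorted[5] = jklljlljjjklkjklk$klkkk
  sorted[6] = jlljjjklkjklk$klkkkjkll
  sorted[7] = k$klkkkjklljlljjjklkjkl
  sorted[8] = kjklk$klkkkjklljlljjjkl
  sorted[9] = kjklljlljjjklkjklk$klkk
  sorted[10] = kkjklljlljjjklkjklk$klk
  sorted[11] = kkkjklljlljjjklkjklk$kl
  sorted[12] = klk$klkkkjklljlljjjklkj
  sorted[13] = klkjklk$klkkkjklljlljjj
  sorted[14] = klkkkjklljlljjjklkjklk$
  sorted[15] = klljlljjjklkjklk$klkkkj
  sorted[16] = ljjjklkjklk$klkkkjklljl
  sorted[17] = ljlljjjklkjklk$klkkkjkl
  sorted[18] = lk$klkkkjklljlljjjklkjk
  sorted[19] = lkjklk$klkkkjklljlljjjk
  sorted[20] = lkkkjklljlljjjklkjklk$k
  sorted[21] = lljjjklkjklk$klkkkjkllj
  sorted[22] = lljlljjjklkjklk$klkkkjk
sorted[18] = lk$klkkkjklljlljjjklkjk

Answer: lk$klkkkjklljlljjjklkjk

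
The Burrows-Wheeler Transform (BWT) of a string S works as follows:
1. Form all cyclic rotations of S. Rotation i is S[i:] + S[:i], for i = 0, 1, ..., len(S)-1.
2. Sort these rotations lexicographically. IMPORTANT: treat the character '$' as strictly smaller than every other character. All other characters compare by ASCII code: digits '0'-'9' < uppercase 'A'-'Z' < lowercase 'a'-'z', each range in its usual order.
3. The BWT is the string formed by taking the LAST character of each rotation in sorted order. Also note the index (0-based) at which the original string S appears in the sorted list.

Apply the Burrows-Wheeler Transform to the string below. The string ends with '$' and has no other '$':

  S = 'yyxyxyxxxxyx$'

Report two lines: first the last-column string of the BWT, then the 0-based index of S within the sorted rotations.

All 13 rotations (rotation i = S[i:]+S[:i]):
  rot[0] = yyxyxyxxxxyx$
  rot[1] = yxyxyxxxxyx$y
  rot[2] = xyxyxxxxyx$yy
  rot[3] = yxyxxxxyx$yyx
  rot[4] = xyxxxxyx$yyxy
  rot[5] = yxxxxyx$yyxyx
  rot[6] = xxxxyx$yyxyxy
  rot[7] = xxxyx$yyxyxyx
  rot[8] = xxyx$yyxyxyxx
  rot[9] = xyx$yyxyxyxxx
  rot[10] = yx$yyxyxyxxxx
  rot[11] = x$yyxyxyxxxxy
  rot[12] = $yyxyxyxxxxyx
Sorted (with $ < everything):
  sorted[0] = $yyxyxyxxxxyx  (last char: 'x')
  sorted[1] = x$yyxyxyxxxxy  (last char: 'y')
  sorted[2] = xxxxyx$yyxyxy  (last char: 'y')
  sorted[3] = xxxyx$yyxyxyx  (last char: 'x')
  sorted[4] = xxyx$yyxyxyxx  (last char: 'x')
  sorted[5] = xyx$yyxyxyxxx  (last char: 'x')
  sorted[6] = xyxxxxyx$yyxy  (last char: 'y')
  sorted[7] = xyxyxxxxyx$yy  (last char: 'y')
  sorted[8] = yx$yyxyxyxxxx  (last char: 'x')
  sorted[9] = yxxxxyx$yyxyx  (last char: 'x')
  sorted[10] = yxyxxxxyx$yyx  (last char: 'x')
  sorted[11] = yxyxyxxxxyx$y  (last char: 'y')
  sorted[12] = yyxyxyxxxxyx$  (last char: '$')
Last column: xyyxxxyyxxxy$
Original string S is at sorted index 12

Answer: xyyxxxyyxxxy$
12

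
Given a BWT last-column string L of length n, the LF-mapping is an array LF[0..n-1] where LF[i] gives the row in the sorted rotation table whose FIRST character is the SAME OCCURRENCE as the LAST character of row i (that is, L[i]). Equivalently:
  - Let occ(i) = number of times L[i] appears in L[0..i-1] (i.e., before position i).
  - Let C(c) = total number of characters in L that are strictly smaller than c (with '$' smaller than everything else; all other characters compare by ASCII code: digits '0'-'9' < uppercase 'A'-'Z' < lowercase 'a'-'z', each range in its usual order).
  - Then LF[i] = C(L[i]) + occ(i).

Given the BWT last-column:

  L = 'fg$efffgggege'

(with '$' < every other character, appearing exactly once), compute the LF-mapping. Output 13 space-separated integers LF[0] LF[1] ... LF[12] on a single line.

Char counts: '$':1, 'e':3, 'f':4, 'g':5
C (first-col start): C('$')=0, C('e')=1, C('f')=4, C('g')=8
L[0]='f': occ=0, LF[0]=C('f')+0=4+0=4
L[1]='g': occ=0, LF[1]=C('g')+0=8+0=8
L[2]='$': occ=0, LF[2]=C('$')+0=0+0=0
L[3]='e': occ=0, LF[3]=C('e')+0=1+0=1
L[4]='f': occ=1, LF[4]=C('f')+1=4+1=5
L[5]='f': occ=2, LF[5]=C('f')+2=4+2=6
L[6]='f': occ=3, LF[6]=C('f')+3=4+3=7
L[7]='g': occ=1, LF[7]=C('g')+1=8+1=9
L[8]='g': occ=2, LF[8]=C('g')+2=8+2=10
L[9]='g': occ=3, LF[9]=C('g')+3=8+3=11
L[10]='e': occ=1, LF[10]=C('e')+1=1+1=2
L[11]='g': occ=4, LF[11]=C('g')+4=8+4=12
L[12]='e': occ=2, LF[12]=C('e')+2=1+2=3

Answer: 4 8 0 1 5 6 7 9 10 11 2 12 3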